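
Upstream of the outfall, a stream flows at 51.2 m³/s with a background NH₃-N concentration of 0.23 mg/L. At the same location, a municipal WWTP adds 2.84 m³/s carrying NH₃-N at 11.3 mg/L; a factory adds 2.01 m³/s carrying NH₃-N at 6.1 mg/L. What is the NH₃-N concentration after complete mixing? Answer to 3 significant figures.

Flow-weighted average: C = (51.20·0.2300 + 2.840·11.30 + 2.010·6.100) / 56.05 = 56.13/56.05 = 1.001 mg/L.

1.00 mg/L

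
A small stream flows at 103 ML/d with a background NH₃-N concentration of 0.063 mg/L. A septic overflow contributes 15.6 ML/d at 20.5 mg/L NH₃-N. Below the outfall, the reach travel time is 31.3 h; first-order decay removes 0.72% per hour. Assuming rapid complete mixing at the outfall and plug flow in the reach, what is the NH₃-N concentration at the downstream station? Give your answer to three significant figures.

2.19 mg/L

Mass balance: C = (103.0·0.06300 + 15.60·20.50) / 118.6 = 326.3/118.6 = 2.751 mg/L.
0.72%/h lost → k = −ln(1 − 0.0072) = 0.007226 h⁻¹.
First-order decay: C = 2.751·exp(−k·t) = 2.751·0.7976 = 2.194 mg/L.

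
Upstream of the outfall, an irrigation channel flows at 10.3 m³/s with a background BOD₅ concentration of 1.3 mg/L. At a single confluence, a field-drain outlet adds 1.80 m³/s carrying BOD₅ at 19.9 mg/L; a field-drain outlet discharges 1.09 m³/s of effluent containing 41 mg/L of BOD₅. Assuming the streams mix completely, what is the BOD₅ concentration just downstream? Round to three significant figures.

7.12 mg/L

Conservation of mass: C = (10.30·1.300 + 1.800·19.90 + 1.090·41.00) / 13.19 = 93.90/13.19 = 7.119 mg/L.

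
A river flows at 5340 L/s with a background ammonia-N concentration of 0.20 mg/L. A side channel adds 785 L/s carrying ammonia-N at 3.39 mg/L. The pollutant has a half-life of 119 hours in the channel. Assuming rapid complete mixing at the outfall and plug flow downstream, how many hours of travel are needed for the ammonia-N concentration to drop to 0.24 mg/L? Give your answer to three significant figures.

160 h

Mass balance: C = (5340·0.2000 + 785.0·3.390) / 6125 = 3729/6125 = 0.6088 mg/L.
Half-life 119 h → k = ln 2 / 119 = 0.005825 h⁻¹ = 0.1398 d⁻¹.
0.6088·exp(−k·t) = 0.24 → t = ln(0.6088/0.24)/k = 575400 s = 159.8 h.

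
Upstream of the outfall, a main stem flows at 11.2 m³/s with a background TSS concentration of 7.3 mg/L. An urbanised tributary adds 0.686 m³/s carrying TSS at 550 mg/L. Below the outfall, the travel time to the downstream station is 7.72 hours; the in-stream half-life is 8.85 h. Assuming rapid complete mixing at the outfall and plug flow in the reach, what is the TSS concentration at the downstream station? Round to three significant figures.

21.1 mg/L

Flow-weighted average: C = (11.20·7.300 + 0.6860·550.0) / 11.89 = 459.1/11.89 = 38.62 mg/L.
Half-life 8.85 h → k = ln 2 / 8.85 = 0.07832 h⁻¹ = 1.880 d⁻¹.
Applying C = C₀e^(−kt): 38.62 × 0.5463 = 21.10 mg/L.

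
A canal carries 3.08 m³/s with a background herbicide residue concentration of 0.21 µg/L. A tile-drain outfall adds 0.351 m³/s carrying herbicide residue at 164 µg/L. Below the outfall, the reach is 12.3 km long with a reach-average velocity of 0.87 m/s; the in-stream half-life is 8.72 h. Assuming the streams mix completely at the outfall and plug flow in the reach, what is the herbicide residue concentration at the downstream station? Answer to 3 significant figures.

After mixing, C = (3.080·0.2100 + 0.3510·164.0) / 3.431 = 58.21/3.431 = 16.97 µg/L.
Travel time t = 12.3·1000 / 0.87 = 14140 s = 3.927 h.
Half-life 8.72 h → k = ln 2 / 8.72 = 0.07949 h⁻¹ = 1.908 d⁻¹.
First-order decay: C = 16.97·exp(−k·t) = 16.97·0.7319 = 12.42 µg/L.

12.4 µg/L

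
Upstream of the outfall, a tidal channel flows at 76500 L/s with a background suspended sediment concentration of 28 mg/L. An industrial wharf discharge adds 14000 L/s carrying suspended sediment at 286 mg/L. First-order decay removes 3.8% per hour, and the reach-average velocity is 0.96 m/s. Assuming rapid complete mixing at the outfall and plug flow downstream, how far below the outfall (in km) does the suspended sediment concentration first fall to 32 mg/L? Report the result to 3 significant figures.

After mixing, C = (76500·28.00 + 14000·286.0) / 90500 = 6146000/90500 = 67.91 mg/L.
3.8%/h lost → k = −ln(1 − 0.038) = 0.03874 h⁻¹.
Set 67.91·exp(−k·t) = 32 → t = ln(67.91/32)/k = 69920 s = 19.42 h.
Distance = v·t = 0.96·69920 = 67130 m = 67.13 km.

67.1 km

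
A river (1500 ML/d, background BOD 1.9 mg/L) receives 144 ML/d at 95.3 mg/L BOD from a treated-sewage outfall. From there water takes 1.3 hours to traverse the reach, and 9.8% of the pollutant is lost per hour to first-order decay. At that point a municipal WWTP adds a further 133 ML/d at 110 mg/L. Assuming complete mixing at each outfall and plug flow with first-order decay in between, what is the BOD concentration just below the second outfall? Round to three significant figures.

Conservation of mass: C = (1500·1.900 + 144.0·95.30) / 1644 = 16570/1644 = 10.08 mg/L; combined flow 1644 ML/d.
9.8%/h lost → k = −ln(1 − 0.098) = 0.1031 h⁻¹.
First-order decay: C = 10.08·exp(−k·t) = 10.08·0.8745 = 8.816 mg/L.
At the second outfall, C = (1644·8.816 + 133.0·110.0) / (1644 + 133.0) = 16.39 mg/L.

16.4 mg/L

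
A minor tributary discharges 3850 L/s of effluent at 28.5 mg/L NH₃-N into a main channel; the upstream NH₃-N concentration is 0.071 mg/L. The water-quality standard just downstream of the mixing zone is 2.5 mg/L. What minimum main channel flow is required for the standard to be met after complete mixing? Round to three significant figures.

41200 L/s

Set C_mix = 2.5: (Q·0.07100 + 3850·28.50) / (Q + 3850) = 2.5
→ Q = 3850·(28.50 − 2.5)/(2.5 − 0.07100) = 41210 L/s.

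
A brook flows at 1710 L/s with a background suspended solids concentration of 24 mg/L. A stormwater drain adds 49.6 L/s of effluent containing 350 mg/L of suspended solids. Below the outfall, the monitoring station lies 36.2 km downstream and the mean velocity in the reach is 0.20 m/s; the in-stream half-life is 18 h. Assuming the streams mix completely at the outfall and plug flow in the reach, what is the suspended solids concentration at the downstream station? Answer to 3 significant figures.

4.79 mg/L

Mass balance: C = (1710·24.00 + 49.60·350.0) / 1760 = 58400/1760 = 33.19 mg/L.
Travel time t = 36.2·1000 / 0.20 = 181000 s = 50.28 h.
Half-life 18 h → k = ln 2 / 18 = 0.03851 h⁻¹ = 0.9242 d⁻¹.
Applying C = C₀e^(−kt): 33.19 × 0.1443 = 4.788 mg/L.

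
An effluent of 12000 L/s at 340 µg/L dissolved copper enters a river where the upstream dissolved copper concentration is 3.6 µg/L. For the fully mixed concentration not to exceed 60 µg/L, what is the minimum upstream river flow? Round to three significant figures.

Set C_mix = 60: (Q·3.600 + 12000·340.0) / (Q + 12000) = 60
→ Q = 12000·(340.0 − 60)/(60 − 3.600) = 59570 L/s.

59600 L/s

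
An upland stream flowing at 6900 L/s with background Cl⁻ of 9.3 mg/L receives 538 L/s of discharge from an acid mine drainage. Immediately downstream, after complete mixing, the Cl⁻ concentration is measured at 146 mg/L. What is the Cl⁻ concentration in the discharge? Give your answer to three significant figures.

1900 mg/L

Mass balance: 6900·9.300 + 538.0·Cₑ = 7438·146.0
→ Cₑ = (7438·146.0 − 6900·9.300) / 538.0 = 1899 mg/L.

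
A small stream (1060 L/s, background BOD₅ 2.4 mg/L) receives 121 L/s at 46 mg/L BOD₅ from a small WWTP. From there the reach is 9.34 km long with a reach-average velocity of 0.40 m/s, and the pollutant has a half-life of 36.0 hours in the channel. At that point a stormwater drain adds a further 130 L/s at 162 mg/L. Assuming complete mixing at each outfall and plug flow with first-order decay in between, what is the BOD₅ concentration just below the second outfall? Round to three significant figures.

Mixed concentration C = ΣQC/ΣQ = (1060·2.400 + 121.0·46.00) / 1181 = 8110/1181 = 6.867 mg/L; combined flow 1181 L/s.
Travel time t = 9.34·1000 / 0.40 = 23350 s = 6.486 h.
Half-life 36.0 h → k = ln 2 / 36.0 = 0.01925 h⁻¹ = 0.4621 d⁻¹.
After decay, C = 6.867 × e^(−kt) = 6.867 × 0.8826 = 6.061 mg/L.
Second outfall: C = (1181·6.061 + 130.0·162.0)/1311 = 21.52 mg/L.

21.5 mg/L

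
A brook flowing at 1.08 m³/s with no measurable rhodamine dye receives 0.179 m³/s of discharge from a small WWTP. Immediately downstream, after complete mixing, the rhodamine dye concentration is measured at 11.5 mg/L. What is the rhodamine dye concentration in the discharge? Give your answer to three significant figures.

80.9 mg/L

Mass balance: 1.080·0 + 0.1790·Cₑ = 1.259·11.50
→ Cₑ = (1.259·11.50 − 1.080·0) / 0.1790 = 80.89 mg/L.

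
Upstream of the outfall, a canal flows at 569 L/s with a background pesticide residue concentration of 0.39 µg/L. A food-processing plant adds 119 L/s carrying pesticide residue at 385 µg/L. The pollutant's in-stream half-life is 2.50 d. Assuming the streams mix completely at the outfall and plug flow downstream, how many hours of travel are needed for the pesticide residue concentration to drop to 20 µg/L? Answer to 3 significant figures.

105 h

After mixing, C = (569.0·0.3900 + 119.0·385.0) / 688.0 = 46040/688.0 = 66.91 µg/L.
Half-life 2.50 d → k = ln 2 / 2.50 = 0.2773 d⁻¹.
66.91·exp(−k·t) = 20 → t = ln(66.91/20)/k = 376300 s = 104.5 h.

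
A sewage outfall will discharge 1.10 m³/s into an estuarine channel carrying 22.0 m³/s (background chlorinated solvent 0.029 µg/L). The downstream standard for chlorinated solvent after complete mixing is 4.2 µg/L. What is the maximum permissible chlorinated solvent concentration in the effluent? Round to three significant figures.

At the limit, (Qr·Cr + Qe·Cₑ)/(Qr + Qe) = 4.2:
Cₑ = (23.10·4.2 − 22.00·0.02900) / 1.100 = 87.62 µg/L.

87.6 µg/L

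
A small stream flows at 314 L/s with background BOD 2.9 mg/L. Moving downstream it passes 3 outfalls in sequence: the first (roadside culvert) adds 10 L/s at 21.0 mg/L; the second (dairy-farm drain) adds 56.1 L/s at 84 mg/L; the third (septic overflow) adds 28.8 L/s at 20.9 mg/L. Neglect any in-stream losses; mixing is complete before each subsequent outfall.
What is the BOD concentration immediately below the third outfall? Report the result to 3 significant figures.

Outfall 1: combined Q = 324.0 L/s; C = (314.0·2.900 + 10.00·21.00)/324.0 = 3.459 mg/L.
Outfall 2: combined Q = 380.1 L/s; C = (324.0·3.459 + 56.10·84.00)/380.1 = 15.35 mg/L.
Outfall 3: combined Q = 408.9 L/s; C = (380.1·15.35 + 28.80·20.90)/408.9 = 15.74 mg/L.

15.7 mg/L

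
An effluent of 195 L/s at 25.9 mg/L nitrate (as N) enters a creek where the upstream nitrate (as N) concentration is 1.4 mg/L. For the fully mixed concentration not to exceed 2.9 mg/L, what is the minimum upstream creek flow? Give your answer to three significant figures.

2990 L/s

Set C_mix = 2.9: (Q·1.400 + 195.0·25.90) / (Q + 195.0) = 2.9
→ Q = 195.0·(25.90 − 2.9)/(2.9 − 1.400) = 2990 L/s.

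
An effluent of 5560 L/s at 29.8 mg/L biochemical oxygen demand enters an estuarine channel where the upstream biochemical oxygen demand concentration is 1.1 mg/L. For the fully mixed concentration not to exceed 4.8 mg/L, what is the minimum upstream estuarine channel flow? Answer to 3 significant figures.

Set C_mix = 4.8: (Q·1.100 + 5560·29.80) / (Q + 5560) = 4.8
→ Q = 5560·(29.80 − 4.8)/(4.8 − 1.100) = 37570 L/s.

37600 L/s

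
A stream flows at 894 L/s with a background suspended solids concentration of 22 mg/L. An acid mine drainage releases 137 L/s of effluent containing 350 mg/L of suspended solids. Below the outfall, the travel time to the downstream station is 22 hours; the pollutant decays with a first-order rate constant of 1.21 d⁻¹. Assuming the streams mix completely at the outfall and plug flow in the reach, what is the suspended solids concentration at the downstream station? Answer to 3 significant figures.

21.6 mg/L

Mixed concentration C = ΣQC/ΣQ = (894.0·22.00 + 137.0·350.0) / 1031 = 67620/1031 = 65.58 mg/L.
First-order decay: C = 65.58·exp(−k·t) = 65.58·0.3298 = 21.63 mg/L.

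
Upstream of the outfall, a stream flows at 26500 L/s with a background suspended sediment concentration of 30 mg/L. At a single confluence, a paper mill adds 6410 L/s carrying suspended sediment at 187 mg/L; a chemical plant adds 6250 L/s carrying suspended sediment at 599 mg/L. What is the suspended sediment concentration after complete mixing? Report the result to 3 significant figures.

Conservation of mass: C = (26500·30.00 + 6410·187.0 + 6250·599.0) / 39160 = 5737000/39160 = 146.5 mg/L.

147 mg/L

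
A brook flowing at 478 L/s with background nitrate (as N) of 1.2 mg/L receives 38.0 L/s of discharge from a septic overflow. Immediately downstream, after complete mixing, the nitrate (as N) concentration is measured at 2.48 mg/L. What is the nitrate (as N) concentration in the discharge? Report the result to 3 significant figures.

Mass balance: 478.0·1.200 + 38.00·Cₑ = 516.0·2.480
→ Cₑ = (516.0·2.480 − 478.0·1.200) / 38.00 = 18.58 mg/L.

18.6 mg/L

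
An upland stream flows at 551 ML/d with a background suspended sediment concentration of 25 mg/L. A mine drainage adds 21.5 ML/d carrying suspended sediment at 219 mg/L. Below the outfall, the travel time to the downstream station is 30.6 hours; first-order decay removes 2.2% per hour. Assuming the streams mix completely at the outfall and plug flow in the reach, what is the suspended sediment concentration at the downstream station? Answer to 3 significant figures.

16.3 mg/L

Mass balance: C = (551.0·25.00 + 21.50·219.0) / 572.5 = 18480/572.5 = 32.29 mg/L.
2.2%/h lost → k = −ln(1 − 0.022) = 0.02225 h⁻¹.
Decay over the reach: 32.29·exp(−kt) = 32.29·0.5063 = 16.34 mg/L.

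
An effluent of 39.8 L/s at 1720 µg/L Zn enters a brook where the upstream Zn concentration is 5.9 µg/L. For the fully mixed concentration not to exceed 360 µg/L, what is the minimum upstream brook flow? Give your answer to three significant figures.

153 L/s

Set C_mix = 360: (Q·5.900 + 39.80·1720) / (Q + 39.80) = 360
→ Q = 39.80·(1720 − 360)/(360 − 5.900) = 152.9 L/s.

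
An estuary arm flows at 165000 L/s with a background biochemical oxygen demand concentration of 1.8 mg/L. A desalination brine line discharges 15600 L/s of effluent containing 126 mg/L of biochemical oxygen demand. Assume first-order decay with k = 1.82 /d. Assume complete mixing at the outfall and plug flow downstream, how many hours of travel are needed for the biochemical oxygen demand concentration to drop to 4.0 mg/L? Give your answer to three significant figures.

15.1 h

Flow-weighted average: C = (165000·1.800 + 15600·126.0) / 180600 = 2263000/180600 = 12.53 mg/L.
12.53·exp(−k·t) = 4.0 → t = ln(12.53/4.0)/k = 54200 s = 15.06 h.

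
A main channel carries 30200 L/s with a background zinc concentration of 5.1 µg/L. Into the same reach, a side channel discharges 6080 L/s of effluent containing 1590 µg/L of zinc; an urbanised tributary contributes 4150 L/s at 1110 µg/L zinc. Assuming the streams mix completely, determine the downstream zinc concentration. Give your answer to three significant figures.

357 µg/L

Conservation of mass: C = (30200·5.100 + 6080·1590 + 4150·1110) / 40430 = 14430000/40430 = 356.9 µg/L.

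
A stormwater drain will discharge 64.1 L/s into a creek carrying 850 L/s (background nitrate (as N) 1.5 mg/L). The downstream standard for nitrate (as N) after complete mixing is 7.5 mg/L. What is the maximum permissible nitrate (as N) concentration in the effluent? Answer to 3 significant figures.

87.1 mg/L

At the limit, (Qr·Cr + Qe·Cₑ)/(Qr + Qe) = 7.5:
Cₑ = (914.1·7.5 − 850.0·1.500) / 64.10 = 87.06 mg/L.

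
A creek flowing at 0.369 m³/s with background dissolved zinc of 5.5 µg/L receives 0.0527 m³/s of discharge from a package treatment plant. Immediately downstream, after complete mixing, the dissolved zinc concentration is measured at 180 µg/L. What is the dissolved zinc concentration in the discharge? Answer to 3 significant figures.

1400 µg/L

Mass balance: 0.3690·5.500 + 0.05270·Cₑ = 0.4217·180.0
→ Cₑ = (0.4217·180.0 − 0.3690·5.500) / 0.05270 = 1402 µg/L.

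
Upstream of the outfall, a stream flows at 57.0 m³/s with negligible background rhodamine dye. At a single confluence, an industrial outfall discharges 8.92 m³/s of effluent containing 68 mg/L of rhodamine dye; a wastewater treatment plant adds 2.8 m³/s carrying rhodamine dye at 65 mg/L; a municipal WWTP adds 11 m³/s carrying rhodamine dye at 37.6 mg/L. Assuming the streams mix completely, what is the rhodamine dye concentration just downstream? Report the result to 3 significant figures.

Mass balance: C = (57.00·0 + 8.920·68.00 + 2.800·65.00 + 11.00·37.60) / 79.72 = 1202/79.72 = 15.08 mg/L.

15.1 mg/L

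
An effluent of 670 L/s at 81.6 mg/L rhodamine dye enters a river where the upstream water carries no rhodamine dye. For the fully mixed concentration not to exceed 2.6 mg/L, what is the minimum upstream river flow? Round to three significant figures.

Set C_mix = 2.6: (Q·0 + 670.0·81.60) / (Q + 670.0) = 2.6
→ Q = 670.0·(81.60 − 2.6)/(2.6 − 0) = 20360 L/s.

20400 L/s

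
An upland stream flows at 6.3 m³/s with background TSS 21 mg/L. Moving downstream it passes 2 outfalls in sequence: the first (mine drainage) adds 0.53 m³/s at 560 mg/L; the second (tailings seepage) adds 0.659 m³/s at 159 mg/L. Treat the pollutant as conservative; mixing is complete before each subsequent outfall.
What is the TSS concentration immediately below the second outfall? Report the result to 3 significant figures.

71.3 mg/L

Below outfall 1: Q → 6.830 m³/s, C = (6.300·21.00 + 0.5300·560.0)/6.830 = 62.83 mg/L.
Below outfall 2: Q → 7.489 m³/s, C = (6.830·62.83 + 0.6590·159.0)/7.489 = 71.29 mg/L.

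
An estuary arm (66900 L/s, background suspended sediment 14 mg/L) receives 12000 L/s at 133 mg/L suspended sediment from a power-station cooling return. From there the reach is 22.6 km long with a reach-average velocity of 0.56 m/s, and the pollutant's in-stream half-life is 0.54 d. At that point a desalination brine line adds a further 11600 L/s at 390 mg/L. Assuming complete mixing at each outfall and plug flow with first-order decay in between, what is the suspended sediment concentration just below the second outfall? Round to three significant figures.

65.4 mg/L

Conservation of mass: C = (66900·14.00 + 12000·133.0) / 78900 = 2533000/78900 = 32.10 mg/L; combined flow 78900 L/s.
Travel time t = 22.6·1000 / 0.56 = 40360 s = 11.21 h.
Half-life 0.54 d → k = ln 2 / 0.54 = 1.284 d⁻¹.
Applying C = C₀e^(−kt): 32.10 × 0.5490 = 17.62 mg/L.
Second outfall: C = (78900·17.62 + 11600·390.0)/90500 = 65.35 mg/L.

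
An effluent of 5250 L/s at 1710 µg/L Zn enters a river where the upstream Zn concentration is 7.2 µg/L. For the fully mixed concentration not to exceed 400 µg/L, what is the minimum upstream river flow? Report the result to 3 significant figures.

Set C_mix = 400: (Q·7.200 + 5250·1710) / (Q + 5250) = 400
→ Q = 5250·(1710 − 400)/(400 − 7.200) = 17510 L/s.

17500 L/s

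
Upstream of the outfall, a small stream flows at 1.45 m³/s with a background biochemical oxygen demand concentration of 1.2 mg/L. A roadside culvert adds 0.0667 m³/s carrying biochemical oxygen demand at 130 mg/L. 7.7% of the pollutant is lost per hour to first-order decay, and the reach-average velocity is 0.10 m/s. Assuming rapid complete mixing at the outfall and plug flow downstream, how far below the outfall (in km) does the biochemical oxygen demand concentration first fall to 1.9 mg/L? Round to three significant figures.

5.77 km

Mixed concentration C = ΣQC/ΣQ = (1.450·1.200 + 0.06670·130.0) / 1.517 = 10.41/1.517 = 6.864 mg/L.
7.7%/h lost → k = −ln(1 − 0.077) = 0.08013 h⁻¹.
Set 6.864·exp(−k·t) = 1.9 → t = ln(6.864/1.9)/k = 57710 s = 16.03 h.
Distance = v·t = 0.10·57710 = 5771 m = 5.771 km.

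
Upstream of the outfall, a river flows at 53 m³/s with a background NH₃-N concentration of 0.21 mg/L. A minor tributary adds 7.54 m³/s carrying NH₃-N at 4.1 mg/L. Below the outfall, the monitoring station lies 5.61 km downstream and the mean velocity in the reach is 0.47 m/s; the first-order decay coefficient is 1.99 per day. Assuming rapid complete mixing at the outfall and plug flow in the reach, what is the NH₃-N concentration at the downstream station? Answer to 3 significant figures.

0.528 mg/L

Conservation of mass: C = (53.00·0.2100 + 7.540·4.100) / 60.54 = 42.04/60.54 = 0.6945 mg/L.
Travel time t = 5.61·1000 / 0.47 = 11940 s = 3.316 h.
Decay over the reach: 0.6945·exp(−kt) = 0.6945·0.7596 = 0.5276 mg/L.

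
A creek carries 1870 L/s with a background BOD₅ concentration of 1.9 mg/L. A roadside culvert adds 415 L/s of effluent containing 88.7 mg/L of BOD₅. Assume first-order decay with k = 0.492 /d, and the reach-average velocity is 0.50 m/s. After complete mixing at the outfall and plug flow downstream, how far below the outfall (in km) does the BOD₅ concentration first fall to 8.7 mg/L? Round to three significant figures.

Flow-weighted average: C = (1870·1.900 + 415.0·88.70) / 2285 = 40360/2285 = 17.66 mg/L.
Set 17.66·exp(−k·t) = 8.7 → t = ln(17.66/8.7)/k = 124400 s = 34.55 h.
Distance = v·t = 0.50·124400 = 62190 m = 62.19 km.

62.2 km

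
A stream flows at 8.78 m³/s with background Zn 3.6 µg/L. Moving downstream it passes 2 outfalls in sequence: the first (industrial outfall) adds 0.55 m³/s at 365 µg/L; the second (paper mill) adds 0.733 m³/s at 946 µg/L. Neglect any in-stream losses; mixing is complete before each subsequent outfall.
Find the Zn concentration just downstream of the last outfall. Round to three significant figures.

92.0 µg/L

Outfall 1: combined Q = 9.330 m³/s; C = (8.780·3.600 + 0.5500·365.0)/9.330 = 24.90 µg/L.
Outfall 2: combined Q = 10.06 m³/s; C = (9.330·24.90 + 0.7330·946.0)/10.06 = 92.00 µg/L.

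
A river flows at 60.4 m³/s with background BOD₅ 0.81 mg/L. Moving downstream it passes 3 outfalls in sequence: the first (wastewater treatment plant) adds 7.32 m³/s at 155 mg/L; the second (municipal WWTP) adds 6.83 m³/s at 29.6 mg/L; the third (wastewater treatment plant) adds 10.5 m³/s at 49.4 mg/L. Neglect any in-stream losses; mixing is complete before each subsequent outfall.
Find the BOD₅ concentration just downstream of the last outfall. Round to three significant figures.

Outfall 1: combined Q = 67.72 m³/s; C = (60.40·0.8100 + 7.320·155.0)/67.72 = 17.48 mg/L.
Outfall 2: combined Q = 74.55 m³/s; C = (67.72·17.48 + 6.830·29.60)/74.55 = 18.59 mg/L.
Outfall 3: combined Q = 85.05 m³/s; C = (74.55·18.59 + 10.50·49.40)/85.05 = 22.39 mg/L.

22.4 mg/L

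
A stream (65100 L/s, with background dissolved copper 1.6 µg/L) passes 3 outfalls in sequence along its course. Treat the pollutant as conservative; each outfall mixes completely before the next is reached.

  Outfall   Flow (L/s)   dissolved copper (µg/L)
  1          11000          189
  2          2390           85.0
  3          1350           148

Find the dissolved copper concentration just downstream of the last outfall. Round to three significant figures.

Below outfall 1: Q → 76100 L/s, C = (65100·1.600 + 11000·189.0)/76100 = 28.69 µg/L.
Below outfall 2: Q → 78490 L/s, C = (76100·28.69 + 2390·85.00)/78490 = 30.40 µg/L.
Below outfall 3: Q → 79840 L/s, C = (78490·30.40 + 1350·148.0)/79840 = 32.39 µg/L.

32.4 µg/L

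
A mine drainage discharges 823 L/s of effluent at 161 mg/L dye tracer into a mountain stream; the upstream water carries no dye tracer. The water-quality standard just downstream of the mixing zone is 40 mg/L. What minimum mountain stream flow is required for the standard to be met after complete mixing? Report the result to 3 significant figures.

Set C_mix = 40: (Q·0 + 823.0·161.0) / (Q + 823.0) = 40
→ Q = 823.0·(161.0 − 40)/(40 − 0) = 2490 L/s.

2490 L/s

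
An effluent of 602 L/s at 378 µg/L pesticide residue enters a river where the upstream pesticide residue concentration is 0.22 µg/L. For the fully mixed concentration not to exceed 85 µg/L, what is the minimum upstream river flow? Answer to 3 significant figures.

2080 L/s

Set C_mix = 85: (Q·0.2200 + 602.0·378.0) / (Q + 602.0) = 85
→ Q = 602.0·(378.0 − 85)/(85 − 0.2200) = 2081 L/s.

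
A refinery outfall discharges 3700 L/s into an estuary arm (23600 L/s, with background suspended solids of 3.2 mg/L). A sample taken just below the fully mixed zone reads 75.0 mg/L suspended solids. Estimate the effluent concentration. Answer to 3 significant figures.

533 mg/L

Mass balance: 23600·3.200 + 3700·Cₑ = 27300·75.00
→ Cₑ = (27300·75.00 − 23600·3.200) / 3700 = 533.0 mg/L.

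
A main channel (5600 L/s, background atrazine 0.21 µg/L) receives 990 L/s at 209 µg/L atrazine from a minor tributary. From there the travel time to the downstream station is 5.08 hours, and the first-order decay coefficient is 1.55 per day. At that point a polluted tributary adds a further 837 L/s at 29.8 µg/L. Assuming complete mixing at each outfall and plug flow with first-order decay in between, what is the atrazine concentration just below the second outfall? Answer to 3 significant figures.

Mixed concentration C = ΣQC/ΣQ = (5600·0.2100 + 990.0·209.0) / 6590 = 208100/6590 = 31.58 µg/L; combined flow 6590 L/s.
Applying C = C₀e^(−kt): 31.58 × 0.7203 = 22.74 µg/L.
Second outfall: C = (6590·22.74 + 837.0·29.80)/7427 = 23.54 µg/L.

23.5 µg/L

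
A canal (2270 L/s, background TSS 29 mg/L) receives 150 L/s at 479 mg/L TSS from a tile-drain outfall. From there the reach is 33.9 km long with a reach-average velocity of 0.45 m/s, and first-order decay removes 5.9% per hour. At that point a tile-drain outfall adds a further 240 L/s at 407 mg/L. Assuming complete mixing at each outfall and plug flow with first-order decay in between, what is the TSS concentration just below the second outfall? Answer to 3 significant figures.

Mixed concentration C = ΣQC/ΣQ = (2270·29.00 + 150.0·479.0) / 2420 = 137700/2420 = 56.89 mg/L; combined flow 2420 L/s.
Travel time t = 33.9·1000 / 0.45 = 75330 s = 20.93 h.
5.9%/h lost → k = −ln(1 − 0.059) = 0.06081 h⁻¹.
First-order decay: C = 56.89·exp(−k·t) = 56.89·0.2801 = 15.94 mg/L.
At the second outfall, C = (2420·15.94 + 240.0·407.0) / (2420 + 240.0) = 51.22 mg/L.

51.2 mg/L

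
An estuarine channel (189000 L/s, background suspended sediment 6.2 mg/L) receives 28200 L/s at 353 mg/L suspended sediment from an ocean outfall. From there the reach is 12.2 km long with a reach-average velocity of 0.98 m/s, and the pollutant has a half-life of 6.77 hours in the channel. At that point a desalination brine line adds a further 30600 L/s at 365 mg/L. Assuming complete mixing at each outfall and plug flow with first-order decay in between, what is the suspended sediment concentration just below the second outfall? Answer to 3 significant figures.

76.6 mg/L

Mixed concentration C = ΣQC/ΣQ = (189000·6.200 + 28200·353.0) / 217200 = 11130000/217200 = 51.23 mg/L; combined flow 217200 L/s.
Travel time t = 12.2·1000 / 0.98 = 12450 s = 3.458 h.
Half-life 6.77 h → k = ln 2 / 6.77 = 0.1024 h⁻¹ = 2.457 d⁻¹.
Decay over the reach: 51.23·exp(−kt) = 51.23·0.7018 = 35.95 mg/L.
At the second outfall, C = (217200·35.95 + 30600·365.0) / (217200 + 30600) = 76.59 mg/L.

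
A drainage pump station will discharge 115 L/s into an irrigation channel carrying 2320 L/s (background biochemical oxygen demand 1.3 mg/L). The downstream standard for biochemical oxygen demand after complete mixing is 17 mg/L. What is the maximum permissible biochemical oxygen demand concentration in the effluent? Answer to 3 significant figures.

334 mg/L

At the limit, (Qr·Cr + Qe·Cₑ)/(Qr + Qe) = 17:
Cₑ = (2435·17 − 2320·1.300) / 115.0 = 333.7 mg/L.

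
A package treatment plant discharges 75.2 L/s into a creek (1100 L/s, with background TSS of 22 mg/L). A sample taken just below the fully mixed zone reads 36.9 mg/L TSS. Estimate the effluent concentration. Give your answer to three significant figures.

Mass balance: 1100·22.00 + 75.20·Cₑ = 1175·36.90
→ Cₑ = (1175·36.90 − 1100·22.00) / 75.20 = 254.9 mg/L.

255 mg/L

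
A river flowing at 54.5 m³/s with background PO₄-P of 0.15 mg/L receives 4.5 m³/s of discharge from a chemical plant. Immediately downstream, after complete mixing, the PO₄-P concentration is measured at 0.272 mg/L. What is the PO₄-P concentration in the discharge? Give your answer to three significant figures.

1.75 mg/L

Mass balance: 54.50·0.1500 + 4.500·Cₑ = 59.00·0.2720
→ Cₑ = (59.00·0.2720 − 54.50·0.1500) / 4.500 = 1.750 mg/L.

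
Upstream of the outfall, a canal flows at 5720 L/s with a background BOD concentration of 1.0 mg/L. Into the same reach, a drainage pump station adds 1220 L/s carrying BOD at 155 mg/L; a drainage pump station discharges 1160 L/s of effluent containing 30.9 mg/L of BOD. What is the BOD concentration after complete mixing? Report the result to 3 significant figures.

28.5 mg/L

After mixing, C = (5720·1.000 + 1220·155.0 + 1160·30.90) / 8100 = 230700/8100 = 28.48 mg/L.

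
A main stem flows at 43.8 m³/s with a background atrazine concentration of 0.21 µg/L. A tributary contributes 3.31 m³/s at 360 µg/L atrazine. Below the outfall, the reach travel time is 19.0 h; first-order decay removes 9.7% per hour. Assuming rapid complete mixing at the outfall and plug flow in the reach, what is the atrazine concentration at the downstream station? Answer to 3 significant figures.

3.67 µg/L

Conservation of mass: C = (43.80·0.2100 + 3.310·360.0) / 47.11 = 1201/47.11 = 25.49 µg/L.
9.7%/h lost → k = −ln(1 − 0.097) = 0.1020 h⁻¹.
After decay, C = 25.49 × e^(−kt) = 25.49 × 0.1439 = 3.668 µg/L.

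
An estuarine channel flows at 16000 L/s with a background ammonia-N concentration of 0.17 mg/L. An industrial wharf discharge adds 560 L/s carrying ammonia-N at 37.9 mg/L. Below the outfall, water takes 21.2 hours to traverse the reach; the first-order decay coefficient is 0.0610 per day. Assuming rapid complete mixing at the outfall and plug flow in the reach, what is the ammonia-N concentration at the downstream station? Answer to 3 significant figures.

Flow-weighted average: C = (16000·0.1700 + 560.0·37.90) / 16560 = 23940/16560 = 1.446 mg/L.
Applying C = C₀e^(−kt): 1.446 × 0.9475 = 1.370 mg/L.

1.37 mg/L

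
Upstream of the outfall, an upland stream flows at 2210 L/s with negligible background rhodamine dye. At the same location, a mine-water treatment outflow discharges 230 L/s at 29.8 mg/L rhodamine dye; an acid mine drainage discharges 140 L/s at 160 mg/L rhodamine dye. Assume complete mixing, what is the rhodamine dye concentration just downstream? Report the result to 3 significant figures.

11.3 mg/L

After mixing, C = (2210·0 + 230.0·29.80 + 140.0·160.0) / 2580 = 29250/2580 = 11.34 mg/L.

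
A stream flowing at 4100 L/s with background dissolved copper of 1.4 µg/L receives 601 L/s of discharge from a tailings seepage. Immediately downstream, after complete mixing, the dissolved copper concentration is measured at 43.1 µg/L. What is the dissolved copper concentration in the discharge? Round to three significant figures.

Mass balance: 4100·1.400 + 601.0·Cₑ = 4701·43.10
→ Cₑ = (4701·43.10 − 4100·1.400) / 601.0 = 327.6 µg/L.

328 µg/L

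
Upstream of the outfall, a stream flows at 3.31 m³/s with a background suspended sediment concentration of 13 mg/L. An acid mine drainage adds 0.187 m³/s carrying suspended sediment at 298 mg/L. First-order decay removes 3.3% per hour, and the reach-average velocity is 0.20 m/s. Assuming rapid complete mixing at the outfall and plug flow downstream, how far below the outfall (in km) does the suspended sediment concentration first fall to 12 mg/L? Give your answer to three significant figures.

18.4 km

Conservation of mass: C = (3.310·13.00 + 0.1870·298.0) / 3.497 = 98.76/3.497 = 28.24 mg/L.
3.3%/h lost → k = −ln(1 − 0.033) = 0.03356 h⁻¹.
Set 28.24·exp(−k·t) = 12 → t = ln(28.24/12)/k = 91820 s = 25.50 h.
Distance = v·t = 0.20·91820 = 18360 m = 18.36 km.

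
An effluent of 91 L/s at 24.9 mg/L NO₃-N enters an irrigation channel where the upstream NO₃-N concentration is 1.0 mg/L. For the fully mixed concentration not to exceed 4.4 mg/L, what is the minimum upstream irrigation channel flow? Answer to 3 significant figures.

549 L/s

Set C_mix = 4.4: (Q·1.000 + 91.00·24.90) / (Q + 91.00) = 4.4
→ Q = 91.00·(24.90 − 4.4)/(4.4 − 1.000) = 548.7 L/s.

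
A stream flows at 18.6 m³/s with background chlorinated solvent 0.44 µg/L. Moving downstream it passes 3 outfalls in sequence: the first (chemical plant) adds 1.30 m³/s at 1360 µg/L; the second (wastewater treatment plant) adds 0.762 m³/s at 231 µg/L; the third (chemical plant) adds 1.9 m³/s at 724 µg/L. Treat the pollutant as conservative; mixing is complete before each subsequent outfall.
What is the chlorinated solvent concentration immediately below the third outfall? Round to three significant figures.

After outfall 1: Q = 18.60 + 1.300 = 19.90 m³/s; C = (18.60·0.4400 + 1.300·1360)/19.90 = 89.26 µg/L.
After outfall 2: Q = 19.90 + 0.7620 = 20.66 m³/s; C = (19.90·89.26 + 0.7620·231.0)/20.66 = 94.48 µg/L.
After outfall 3: Q = 20.66 + 1.900 = 22.56 m³/s; C = (20.66·94.48 + 1.900·724.0)/22.56 = 147.5 µg/L.

147 µg/L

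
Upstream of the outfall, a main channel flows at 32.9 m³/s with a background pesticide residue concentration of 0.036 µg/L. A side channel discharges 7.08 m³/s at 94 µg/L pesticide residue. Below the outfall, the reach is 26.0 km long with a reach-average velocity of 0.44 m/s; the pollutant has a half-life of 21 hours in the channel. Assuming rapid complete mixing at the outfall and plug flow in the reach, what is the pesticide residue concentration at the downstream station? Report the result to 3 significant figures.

Conservation of mass: C = (32.90·0.03600 + 7.080·94.00) / 39.98 = 666.7/39.98 = 16.68 µg/L.
Travel time t = 26.0·1000 / 0.44 = 59090 s = 16.41 h.
Half-life 21 h → k = ln 2 / 21 = 0.03301 h⁻¹ = 0.7922 d⁻¹.
Applying C = C₀e^(−kt): 16.68 × 0.5817 = 9.701 µg/L.

9.70 µg/L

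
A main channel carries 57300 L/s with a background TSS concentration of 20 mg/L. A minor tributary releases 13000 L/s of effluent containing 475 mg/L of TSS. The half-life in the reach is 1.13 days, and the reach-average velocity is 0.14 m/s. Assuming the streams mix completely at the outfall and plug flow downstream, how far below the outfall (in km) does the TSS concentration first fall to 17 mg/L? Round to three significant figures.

Mass balance: C = (57300·20.00 + 13000·475.0) / 70300 = 7321000/70300 = 104.1 mg/L.
Half-life 1.13 d → k = ln 2 / 1.13 = 0.6134 d⁻¹.
Set 104.1·exp(−k·t) = 17 → t = ln(104.1/17)/k = 255300 s = 70.92 h.
Distance = v·t = 0.14·255300 = 35740 m = 35.74 km.

35.7 km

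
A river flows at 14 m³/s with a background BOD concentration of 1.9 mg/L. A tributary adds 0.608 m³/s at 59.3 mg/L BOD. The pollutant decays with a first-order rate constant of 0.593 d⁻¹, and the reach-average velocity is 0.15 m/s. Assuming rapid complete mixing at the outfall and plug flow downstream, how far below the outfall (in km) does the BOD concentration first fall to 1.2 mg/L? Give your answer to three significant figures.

Mass balance: C = (14.00·1.900 + 0.6080·59.30) / 14.61 = 62.65/14.61 = 4.289 mg/L.
Set 4.289·exp(−k·t) = 1.2 → t = ln(4.289/1.2)/k = 185600 s = 51.55 h.
Distance = v·t = 0.15·185600 = 27840 m = 27.84 km.

27.8 km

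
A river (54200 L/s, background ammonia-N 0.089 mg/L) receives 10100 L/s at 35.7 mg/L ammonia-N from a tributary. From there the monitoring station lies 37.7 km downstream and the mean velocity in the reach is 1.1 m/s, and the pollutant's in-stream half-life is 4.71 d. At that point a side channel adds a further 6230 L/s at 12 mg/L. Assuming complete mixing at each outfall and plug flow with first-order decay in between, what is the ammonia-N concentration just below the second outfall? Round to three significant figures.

5.95 mg/L

Flow-weighted average: C = (54200·0.08900 + 10100·35.70) / 64300 = 365400/64300 = 5.683 mg/L; combined flow 64300 L/s.
Travel time t = 37.7·1000 / 1.1 = 34270 s = 9.520 h.
Half-life 4.71 d → k = ln 2 / 4.71 = 0.1472 d⁻¹.
First-order decay: C = 5.683·exp(−k·t) = 5.683·0.9433 = 5.360 mg/L.
At the second outfall, C = (64300·5.360 + 6230·12.00) / (64300 + 6230) = 5.947 mg/L.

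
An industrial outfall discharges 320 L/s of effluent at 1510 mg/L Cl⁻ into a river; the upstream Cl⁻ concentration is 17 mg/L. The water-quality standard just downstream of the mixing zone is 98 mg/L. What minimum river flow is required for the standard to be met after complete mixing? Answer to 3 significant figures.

Set C_mix = 98: (Q·17.00 + 320.0·1510) / (Q + 320.0) = 98
→ Q = 320.0·(1510 − 98)/(98 − 17.00) = 5578 L/s.

5580 L/s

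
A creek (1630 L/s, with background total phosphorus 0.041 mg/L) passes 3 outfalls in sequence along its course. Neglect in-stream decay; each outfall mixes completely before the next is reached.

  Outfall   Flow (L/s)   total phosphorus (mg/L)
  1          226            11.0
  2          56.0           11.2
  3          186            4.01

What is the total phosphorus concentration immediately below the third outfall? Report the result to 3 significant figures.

1.87 mg/L

Outfall 1: combined Q = 1856 L/s; C = (1630·0.04100 + 226.0·11.00)/1856 = 1.375 mg/L.
Outfall 2: combined Q = 1912 L/s; C = (1856·1.375 + 56.00·11.20)/1912 = 1.663 mg/L.
Outfall 3: combined Q = 2098 L/s; C = (1912·1.663 + 186.0·4.010)/2098 = 1.871 mg/L.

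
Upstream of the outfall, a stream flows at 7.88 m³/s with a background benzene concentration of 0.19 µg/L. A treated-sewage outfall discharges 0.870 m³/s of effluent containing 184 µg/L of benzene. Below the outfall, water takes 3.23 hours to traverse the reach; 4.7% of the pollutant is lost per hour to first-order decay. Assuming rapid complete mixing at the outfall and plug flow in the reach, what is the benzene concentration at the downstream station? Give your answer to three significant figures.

Mass balance: C = (7.880·0.1900 + 0.8700·184.0) / 8.750 = 161.6/8.750 = 18.47 µg/L.
4.7%/h lost → k = −ln(1 − 0.047) = 0.04814 h⁻¹.
Applying C = C₀e^(−kt): 18.47 × 0.8560 = 15.81 µg/L.

15.8 µg/L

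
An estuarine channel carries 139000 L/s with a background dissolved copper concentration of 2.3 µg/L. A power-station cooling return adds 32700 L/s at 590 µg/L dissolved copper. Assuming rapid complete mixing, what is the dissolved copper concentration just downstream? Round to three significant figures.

After mixing, C = (139000·2.300 + 32700·590.0) / 171700 = 19610000/171700 = 114.2 µg/L.

114 µg/L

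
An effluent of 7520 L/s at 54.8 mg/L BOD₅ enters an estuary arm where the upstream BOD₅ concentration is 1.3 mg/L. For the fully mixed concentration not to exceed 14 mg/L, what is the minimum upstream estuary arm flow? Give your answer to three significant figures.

Set C_mix = 14: (Q·1.300 + 7520·54.80) / (Q + 7520) = 14
→ Q = 7520·(54.80 − 14)/(14 − 1.300) = 24160 L/s.

24200 L/s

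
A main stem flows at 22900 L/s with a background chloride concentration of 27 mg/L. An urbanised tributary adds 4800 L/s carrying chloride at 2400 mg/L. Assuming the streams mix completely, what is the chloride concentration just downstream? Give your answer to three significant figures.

438 mg/L

Mixed concentration C = ΣQC/ΣQ = (22900·27.00 + 4800·2400) / 27700 = 12140000/27700 = 438.2 mg/L.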